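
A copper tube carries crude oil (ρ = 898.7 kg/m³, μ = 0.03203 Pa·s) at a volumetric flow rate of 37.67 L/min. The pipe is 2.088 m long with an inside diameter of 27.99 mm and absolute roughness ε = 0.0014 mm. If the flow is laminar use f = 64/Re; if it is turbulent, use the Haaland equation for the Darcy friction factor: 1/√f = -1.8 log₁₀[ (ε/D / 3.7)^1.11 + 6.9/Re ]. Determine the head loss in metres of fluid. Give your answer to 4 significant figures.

h_f ≈ 0.3162 m

Q = 37.67 L/min = 37.67/60000 = 0.0006278 m³/s.
Cross-sectional area A = πD²/4 = π(0.02799)²/4 = 0.0006153 m²; mean velocity V = Q/A = 0.0006278/0.0006153 = 1.02 m/s.
Reynolds number Re = ρVD/μ = 898.7 · 1.02 · 0.02799 / 0.032 = 801.3.
Re < 2300 → laminar flow, so f = 64/Re = 64/801.3 = 0.07987 (the turbulent correlation is not needed).
Darcy-Weisbach: ΔP = f(L/D)(ρV²/2) = 0.07987·(2.088/0.02799)·(898.7·1.02²/2) = 0.07987·74.6·467.8 = 2787 Pa.
Head loss h_f = ΔP/(ρg) = 2787/(898.7·9.81) = 0.3162 m.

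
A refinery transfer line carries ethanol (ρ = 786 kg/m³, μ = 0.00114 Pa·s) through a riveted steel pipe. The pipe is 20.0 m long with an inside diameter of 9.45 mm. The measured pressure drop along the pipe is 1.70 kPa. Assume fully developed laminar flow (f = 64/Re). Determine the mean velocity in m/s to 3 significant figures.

For laminar flow, f = 64/Re with Re = ρVD/μ, so Darcy-Weisbach reduces to ΔP = 32μLV/D². Solving for V: V = ΔP·D²/(32μL) = 1700·(0.00945)²/(32·0.00114·20) = 0.2081 m/s.
Check: Re = ρVD/μ = 786·0.2081·0.00945/0.00114 = 1356 < 2300, so the laminar assumption holds.

V ≈ 0.208 m/s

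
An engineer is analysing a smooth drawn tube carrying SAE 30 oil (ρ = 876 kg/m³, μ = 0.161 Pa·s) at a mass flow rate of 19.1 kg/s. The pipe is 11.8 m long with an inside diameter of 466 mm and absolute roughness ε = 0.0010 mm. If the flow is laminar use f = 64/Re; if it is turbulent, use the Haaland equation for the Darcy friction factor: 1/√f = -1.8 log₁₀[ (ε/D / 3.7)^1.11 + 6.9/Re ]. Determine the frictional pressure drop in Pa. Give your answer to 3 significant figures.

ΔP ≈ 35.8 Pa

A = πD²/4 = π(0.466)²/4 = 0.1706 m²; mean velocity V = ṁ/(ρA) = 19.1/(876 · 0.1706) = 0.1278 m/s.
Reynolds number Re = ρVD/μ = 876 · 0.1278 · 0.466 / 0.161 = 324.1.
Re < 2300 → laminar flow, so f = 64/Re = 64/324.1 = 0.1974 (the turbulent correlation is not needed).
Darcy-Weisbach: ΔP = f(L/D)(ρV²/2) = 0.1974·(11.8/0.466)·(876·0.1278²/2) = 0.1974·25.32·7.158 = 35.79 Pa.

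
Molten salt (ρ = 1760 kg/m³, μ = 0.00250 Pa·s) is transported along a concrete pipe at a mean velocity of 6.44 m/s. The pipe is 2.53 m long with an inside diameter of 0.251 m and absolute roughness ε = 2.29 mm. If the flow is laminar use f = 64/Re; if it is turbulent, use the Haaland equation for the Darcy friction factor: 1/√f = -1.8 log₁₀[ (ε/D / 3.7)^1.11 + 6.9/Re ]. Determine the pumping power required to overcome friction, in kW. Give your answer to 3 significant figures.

P ≈ 4.32 kW

Reynolds number Re = ρVD/μ = 1760 · 6.44 · 0.251 / 0.0025 = 1.138e+06.
Re > 4000 → turbulent. Relative roughness ε/D = 0.00229/0.251 = 0.00912. Haaland: 1/√f = -1.8 log₁₀[(0.00912/3.7)^1.11 + 6.9/1.138e+06] = -1.8 log₁₀[0.00127 + 6.06e-06] = 5.207, so f = 0.03688.
Darcy-Weisbach: ΔP = f(L/D)(ρV²/2) = 0.03688·(2.53/0.251)·(1760·6.44²/2) = 0.03688·10.08·3.65e+04 = 1.357e+04 Pa.
Q = V·A = 6.44·0.04948 = 0.3187 m³/s.
Pumping power P = QΔP = 0.3187·1.357e+04 = 4323 W = 4.32 kW.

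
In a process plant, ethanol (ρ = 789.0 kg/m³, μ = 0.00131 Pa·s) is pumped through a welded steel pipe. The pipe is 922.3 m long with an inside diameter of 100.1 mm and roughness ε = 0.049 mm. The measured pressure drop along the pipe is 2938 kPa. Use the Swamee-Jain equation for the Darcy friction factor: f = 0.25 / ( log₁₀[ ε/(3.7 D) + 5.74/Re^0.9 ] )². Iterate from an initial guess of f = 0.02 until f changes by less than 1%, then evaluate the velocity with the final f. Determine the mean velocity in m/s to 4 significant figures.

V ≈ 6.717 m/s

Rearranging Darcy-Weisbach: V = √(2·ΔP·D/(f·L·ρ)). With ε/D = 4.9e-05/0.1001 = 0.00049, iterate starting from f = 0.02:
  f = 0.02 → V = √(2·2.938e+06·0.1001/(0.02·922.3·789)) = 6.357 m/s; Re = ρVD/μ = 3.833e+05; f → 0.01797
  f = 0.01797 → V = 6.706 m/s; Re = 4.043e+05; f → 0.01792
Converged (Δf/f < 1%). With the final f = 0.01792: V = √(2·2.938e+06·0.1001/(0.01792·922.3·789)) = 6.717 m/s.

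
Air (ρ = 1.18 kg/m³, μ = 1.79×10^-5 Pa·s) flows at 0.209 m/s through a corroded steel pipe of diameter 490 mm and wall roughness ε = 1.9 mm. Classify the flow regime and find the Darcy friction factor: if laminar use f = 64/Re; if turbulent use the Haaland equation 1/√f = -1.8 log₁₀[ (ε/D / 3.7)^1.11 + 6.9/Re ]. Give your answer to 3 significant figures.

f ≈ 0.0388

Re = ρVD/μ = 1.18·0.209·0.49/1.79e-05 = 6751.
Re > 4000 → turbulent. ε/D = 0.0019/0.49 = 0.00388; Haaland: 1/√f = -1.8 log₁₀[0.000493 + 0.00102] = 5.075, so f = 0.03882.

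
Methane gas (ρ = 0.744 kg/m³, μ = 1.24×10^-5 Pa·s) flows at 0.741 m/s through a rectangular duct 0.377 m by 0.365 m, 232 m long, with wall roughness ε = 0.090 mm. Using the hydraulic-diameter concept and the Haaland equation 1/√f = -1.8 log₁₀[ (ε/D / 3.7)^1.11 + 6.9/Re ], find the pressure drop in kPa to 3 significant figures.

Hydraulic diameter D_h = 4A/P = 4·(0.377·0.365)/(2·(0.377+0.365)) = 0.5504/1.484 = 0.3709 m.
Re = ρVD_h/μ = 0.744·0.741·0.3709/1.24e-05 = 1.649e+04.
ε/D_h = 9e-05/0.3709 = 0.000243; Haaland gives 1/√f = -1.8 log₁₀[2.27e-05+0.000418] = 6.04, so f = 0.02741.
ΔP = f(L/D_h)(ρV²/2) = 0.02741·232/0.3709·0.2043 = 3.502 Pa.
ΔP = 0.00350 kPa.

ΔP ≈ 0.00350 kPa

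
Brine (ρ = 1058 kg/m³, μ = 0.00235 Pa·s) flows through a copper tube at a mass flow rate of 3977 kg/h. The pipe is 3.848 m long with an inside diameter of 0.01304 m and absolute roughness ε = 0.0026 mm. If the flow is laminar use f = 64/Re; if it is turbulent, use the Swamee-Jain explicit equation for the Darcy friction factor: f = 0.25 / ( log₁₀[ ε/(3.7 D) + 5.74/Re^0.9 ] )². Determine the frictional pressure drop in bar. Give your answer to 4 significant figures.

ΔP ≈ 2.092 bar

ṁ = 3977 kg/h = 3977/3600 = 1.105 kg/s.
A = πD²/4 = π(0.01304)²/4 = 0.0001336 m²; mean velocity V = ṁ/(ρA) = 1.105/(1058 · 0.0001336) = 7.818 m/s.
Reynolds number Re = ρVD/μ = 1058 · 7.818 · 0.01304 / 0.00235 = 4.59e+04.
Re > 4000 → turbulent. Relative roughness ε/D = 2.6e-06/0.01304 = 0.000199. Swamee-Jain: f = 0.25/(log₁₀[0.000199/3.7 + 5.74/4.59e+04^0.9])² = 0.25/(log₁₀[5.39e-05 + 0.000366])² = 0.25/(-3.377)² = 0.02192.
Darcy-Weisbach: ΔP = f(L/D)(ρV²/2) = 0.02192·(3.848/0.01304)·(1058·7.818²/2) = 0.02192·295.1·3.234e+04 = 2.092e+05 Pa.
ΔP = 2.092e+05 Pa = 2.092 bar.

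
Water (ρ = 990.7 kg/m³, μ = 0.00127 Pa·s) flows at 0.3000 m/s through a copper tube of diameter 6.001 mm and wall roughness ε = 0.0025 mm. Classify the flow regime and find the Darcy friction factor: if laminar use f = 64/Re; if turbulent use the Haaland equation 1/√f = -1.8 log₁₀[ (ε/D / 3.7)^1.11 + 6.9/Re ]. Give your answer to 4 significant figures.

f ≈ 0.04557

Re = ρVD/μ = 990.7·0.3·0.006001/0.00127 = 1404.
Re < 2300 → laminar, so f = 64/Re = 0.04557 (roughness is irrelevant in laminar flow).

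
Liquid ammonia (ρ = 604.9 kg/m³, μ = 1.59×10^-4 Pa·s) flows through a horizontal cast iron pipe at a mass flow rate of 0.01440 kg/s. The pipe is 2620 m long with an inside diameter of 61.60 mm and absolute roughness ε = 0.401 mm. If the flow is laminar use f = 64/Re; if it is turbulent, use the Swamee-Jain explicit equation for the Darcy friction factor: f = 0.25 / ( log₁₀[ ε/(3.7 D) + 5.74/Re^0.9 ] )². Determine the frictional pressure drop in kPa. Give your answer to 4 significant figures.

A = πD²/4 = π(0.0616)²/4 = 0.00298 m²; mean velocity V = ṁ/(ρA) = 0.0144/(604.9 · 0.00298) = 0.007988 m/s.
Reynolds number Re = ρVD/μ = 604.9 · 0.007988 · 0.0616 / 0.000159 = 1872.
Re < 2300 → laminar flow, so f = 64/Re = 64/1872 = 0.03419 (the turbulent correlation is not needed).
Darcy-Weisbach: ΔP = f(L/D)(ρV²/2) = 0.03419·(2620/0.0616)·(604.9·0.007988²/2) = 0.03419·4.253e+04·0.0193 = 28.06 Pa.
ΔP = 28.06 Pa = 0.02806 kPa.

ΔP ≈ 0.02806 kPa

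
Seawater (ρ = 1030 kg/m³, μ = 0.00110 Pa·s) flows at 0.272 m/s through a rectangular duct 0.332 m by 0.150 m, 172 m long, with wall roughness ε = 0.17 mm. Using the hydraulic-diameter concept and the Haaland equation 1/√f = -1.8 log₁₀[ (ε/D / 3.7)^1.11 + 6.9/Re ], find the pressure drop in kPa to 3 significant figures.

ΔP ≈ 0.731 kPa

Hydraulic diameter D_h = 4A/P = 4·(0.332·0.15)/(2·(0.332+0.15)) = 0.1992/0.964 = 0.2066 m.
Re = ρVD_h/μ = 1030·0.272·0.2066/0.0011 = 5.263e+04.
ε/D_h = 0.00017/0.2066 = 0.000823; Haaland gives 1/√f = -1.8 log₁₀[8.81e-05+0.000131] = 6.586, so f = 0.02305.
ΔP = f(L/D_h)(ρV²/2) = 0.02305·172/0.2066·38.1 = 731.1 Pa.
ΔP = 0.731 kPa.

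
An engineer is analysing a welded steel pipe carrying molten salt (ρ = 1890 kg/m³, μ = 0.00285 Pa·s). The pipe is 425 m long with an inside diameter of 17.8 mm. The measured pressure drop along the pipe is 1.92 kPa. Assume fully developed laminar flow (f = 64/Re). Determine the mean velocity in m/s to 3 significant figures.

V ≈ 0.0157 m/s

For laminar flow, f = 64/Re with Re = ρVD/μ, so Darcy-Weisbach reduces to ΔP = 32μLV/D². Solving for V: V = ΔP·D²/(32μL) = 1920·(0.0178)²/(32·0.00285·425) = 0.01569 m/s.
Check: Re = ρVD/μ = 1890·0.01569·0.0178/0.00285 = 185.3 < 2300, so the laminar assumption holds.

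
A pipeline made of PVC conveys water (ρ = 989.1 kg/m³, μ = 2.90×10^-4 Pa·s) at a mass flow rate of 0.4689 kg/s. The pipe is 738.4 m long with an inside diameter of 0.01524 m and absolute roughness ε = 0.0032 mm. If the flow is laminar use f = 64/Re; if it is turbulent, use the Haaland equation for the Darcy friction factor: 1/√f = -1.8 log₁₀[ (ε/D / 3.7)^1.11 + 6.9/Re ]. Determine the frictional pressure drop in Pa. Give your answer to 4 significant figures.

ΔP ≈ 2897000 Pa

A = πD²/4 = π(0.01524)²/4 = 0.0001824 m²; mean velocity V = ṁ/(ρA) = 0.4689/(989.1 · 0.0001824) = 2.599 m/s.
Reynolds number Re = ρVD/μ = 989.1 · 2.599 · 0.01524 / 0.00029 = 1.351e+05.
Re > 4000 → turbulent. Relative roughness ε/D = 3.2e-06/0.01524 = 0.00021. Haaland: 1/√f = -1.8 log₁₀[(0.00021/3.7)^1.11 + 6.9/1.351e+05] = -1.8 log₁₀[1.94e-05 + 5.11e-05] = 7.474, so f = 0.0179.
Darcy-Weisbach: ΔP = f(L/D)(ρV²/2) = 0.0179·(738.4/0.01524)·(989.1·2.599²/2) = 0.0179·4.845e+04·3340 = 2.897e+06 Pa.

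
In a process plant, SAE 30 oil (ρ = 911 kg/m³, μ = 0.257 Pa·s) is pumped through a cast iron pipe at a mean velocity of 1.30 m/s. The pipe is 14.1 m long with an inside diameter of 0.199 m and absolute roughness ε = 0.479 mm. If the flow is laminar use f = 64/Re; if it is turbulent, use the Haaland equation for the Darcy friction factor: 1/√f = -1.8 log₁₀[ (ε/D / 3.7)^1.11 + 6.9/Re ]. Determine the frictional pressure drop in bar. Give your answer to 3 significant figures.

Reynolds number Re = ρVD/μ = 911 · 1.3 · 0.199 / 0.257 = 917.
Re < 2300 → laminar flow, so f = 64/Re = 64/917 = 0.06979 (the turbulent correlation is not needed).
Darcy-Weisbach: ΔP = f(L/D)(ρV²/2) = 0.06979·(14.1/0.199)·(911·1.3²/2) = 0.06979·70.85·769.8 = 3807 Pa.
ΔP = 3807 Pa = 0.0381 bar.

ΔP ≈ 0.0381 bar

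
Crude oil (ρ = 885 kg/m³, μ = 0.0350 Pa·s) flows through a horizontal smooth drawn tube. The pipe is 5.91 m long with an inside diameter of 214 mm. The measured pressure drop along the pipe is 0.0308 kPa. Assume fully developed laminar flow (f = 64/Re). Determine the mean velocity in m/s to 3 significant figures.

For laminar flow, f = 64/Re with Re = ρVD/μ, so Darcy-Weisbach reduces to ΔP = 32μLV/D². Solving for V: V = ΔP·D²/(32μL) = 30.8·(0.214)²/(32·0.035·5.91) = 0.2131 m/s.
Check: Re = ρVD/μ = 885·0.2131·0.214/0.035 = 1153 < 2300, so the laminar assumption holds.

V ≈ 0.213 m/s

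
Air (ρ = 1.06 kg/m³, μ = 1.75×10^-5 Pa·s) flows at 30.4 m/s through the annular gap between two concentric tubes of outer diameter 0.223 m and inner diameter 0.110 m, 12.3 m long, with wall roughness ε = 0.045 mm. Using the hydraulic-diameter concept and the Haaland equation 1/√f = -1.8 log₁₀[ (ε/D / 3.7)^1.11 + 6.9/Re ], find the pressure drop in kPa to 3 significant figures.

Hydraulic diameter D_h = 4A/P = D_o - D_i = 0.223 - 0.11 = 0.113 m.
Re = ρVD_h/μ = 1.06·30.4·0.113/1.75e-05 = 2.081e+05.
ε/D_h = 4.5e-05/0.113 = 0.000398; Haaland gives 1/√f = -1.8 log₁₀[3.94e-05+3.32e-05] = 7.451, so f = 0.01801.
ΔP = f(L/D_h)(ρV²/2) = 0.01801·12.3/0.113·489.8 = 960.4 Pa.
ΔP = 0.960 kPa.

ΔP ≈ 0.960 kPa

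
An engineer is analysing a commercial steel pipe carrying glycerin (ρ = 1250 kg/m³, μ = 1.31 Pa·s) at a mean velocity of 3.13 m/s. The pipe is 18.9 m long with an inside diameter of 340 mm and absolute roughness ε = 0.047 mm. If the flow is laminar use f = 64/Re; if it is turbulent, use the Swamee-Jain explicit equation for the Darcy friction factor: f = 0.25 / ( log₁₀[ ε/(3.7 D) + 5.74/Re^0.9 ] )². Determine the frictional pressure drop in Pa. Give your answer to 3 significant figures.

Reynolds number Re = ρVD/μ = 1250 · 3.13 · 0.34 / 1.31 = 1015.
Re < 2300 → laminar flow, so f = 64/Re = 64/1015 = 0.06303 (the turbulent correlation is not needed).
Darcy-Weisbach: ΔP = f(L/D)(ρV²/2) = 0.06303·(18.9/0.34)·(1250·3.13²/2) = 0.06303·55.59·6123 = 2.145e+04 Pa.

ΔP ≈ 21500 Pa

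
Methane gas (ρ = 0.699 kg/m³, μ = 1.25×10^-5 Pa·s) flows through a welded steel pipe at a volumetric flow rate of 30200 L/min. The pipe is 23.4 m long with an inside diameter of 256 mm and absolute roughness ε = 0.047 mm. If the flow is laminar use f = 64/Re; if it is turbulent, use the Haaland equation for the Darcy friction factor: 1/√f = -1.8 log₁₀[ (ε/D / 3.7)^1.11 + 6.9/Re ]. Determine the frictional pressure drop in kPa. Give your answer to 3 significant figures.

Q = 30200 L/min = 30200/60000 = 0.5033 m³/s.
Cross-sectional area A = πD²/4 = π(0.256)²/4 = 0.05147 m²; mean velocity V = Q/A = 0.5033/0.05147 = 9.779 m/s.
Reynolds number Re = ρVD/μ = 0.699 · 9.779 · 0.256 / 1.25e-05 = 1.4e+05.
Re > 4000 → turbulent. Relative roughness ε/D = 4.7e-05/0.256 = 0.000184. Haaland: 1/√f = -1.8 log₁₀[(0.000184/3.7)^1.11 + 6.9/1.4e+05] = -1.8 log₁₀[1.67e-05 + 4.93e-05] = 7.525, so f = 0.01766.
Darcy-Weisbach: ΔP = f(L/D)(ρV²/2) = 0.01766·(23.4/0.256)·(0.699·9.779²/2) = 0.01766·91.41·33.42 = 53.95 Pa.
ΔP = 53.95 Pa = 0.0539 kPa.

ΔP ≈ 0.0539 kPa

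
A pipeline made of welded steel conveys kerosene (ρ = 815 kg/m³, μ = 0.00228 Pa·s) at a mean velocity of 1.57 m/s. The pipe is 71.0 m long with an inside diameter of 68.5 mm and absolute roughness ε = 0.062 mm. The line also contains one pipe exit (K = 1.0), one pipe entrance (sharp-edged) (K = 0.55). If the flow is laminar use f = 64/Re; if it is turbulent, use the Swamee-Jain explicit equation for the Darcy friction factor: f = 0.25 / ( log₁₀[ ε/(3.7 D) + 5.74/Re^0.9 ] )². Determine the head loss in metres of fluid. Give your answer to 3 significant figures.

Reynolds number Re = ρVD/μ = 815 · 1.57 · 0.0685 / 0.00228 = 3.844e+04.
Re > 4000 → turbulent. Relative roughness ε/D = 6.2e-05/0.0685 = 0.000905. Swamee-Jain: f = 0.25/(log₁₀[0.000905/3.7 + 5.74/3.844e+04^0.9])² = 0.25/(log₁₀[0.000245 + 0.000429])² = 0.25/(-3.172)² = 0.02485.
Total minor-loss coefficient ΣK = 1·1 + 1·0.55 = 1.55.
ΔP = [f·L/D + ΣK]·(ρV²/2) = [0.02485·71/0.0685 + 1.55]·(815·1.57²/2) = [25.76 + 1.55]·1004 = 2.743e+04 Pa.
Head loss h_f = ΔP/(ρg) = 2.743e+04/(815·9.81) = 3.43 m.

h_f ≈ 3.43 m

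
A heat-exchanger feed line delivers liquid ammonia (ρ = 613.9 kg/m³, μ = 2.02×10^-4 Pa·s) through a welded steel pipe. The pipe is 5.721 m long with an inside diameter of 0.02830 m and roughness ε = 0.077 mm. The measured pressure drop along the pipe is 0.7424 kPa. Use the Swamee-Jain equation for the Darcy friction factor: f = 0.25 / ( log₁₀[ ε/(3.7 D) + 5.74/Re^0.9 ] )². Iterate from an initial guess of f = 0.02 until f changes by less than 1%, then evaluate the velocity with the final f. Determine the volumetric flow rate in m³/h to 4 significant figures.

Q ≈ 1.478 m³/h

Rearranging Darcy-Weisbach: V = √(2·ΔP·D/(f·L·ρ)). With ε/D = 7.7e-05/0.0283 = 0.00272, iterate starting from f = 0.02:
  f = 0.02 → V = √(2·742.4·0.0283/(0.02·5.721·613.9)) = 0.7734 m/s; Re = ρVD/μ = 6.652e+04; f → 0.02776
  f = 0.02776 → V = 0.6565 m/s; Re = 5.647e+04; f → 0.02809
  f = 0.02809 → V = 0.6527 m/s; Re = 5.613e+04; f → 0.0281
Converged (Δf/f < 1%). With the final f = 0.0281: V = √(2·742.4·0.0283/(0.0281·5.721·613.9)) = 0.6525 m/s.
Q = V·A = 0.6525·(π/4·0.0283²) = 0.0004104 m³/s = 1.478 m³/h.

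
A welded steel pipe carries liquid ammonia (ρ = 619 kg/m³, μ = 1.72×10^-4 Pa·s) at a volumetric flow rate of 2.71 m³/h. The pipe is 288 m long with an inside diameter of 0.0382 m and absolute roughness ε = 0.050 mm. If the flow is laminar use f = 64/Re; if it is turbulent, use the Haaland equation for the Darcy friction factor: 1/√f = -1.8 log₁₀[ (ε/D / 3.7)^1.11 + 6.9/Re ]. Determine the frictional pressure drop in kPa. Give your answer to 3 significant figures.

Q = 2.71 m³/h = 2.71/3600 = 0.0007528 m³/s.
Cross-sectional area A = πD²/4 = π(0.0382)²/4 = 0.001146 m²; mean velocity V = Q/A = 0.0007528/0.001146 = 0.6568 m/s.
Reynolds number Re = ρVD/μ = 619 · 0.6568 · 0.0382 / 0.000172 = 9.03e+04.
Re > 4000 → turbulent. Relative roughness ε/D = 5e-05/0.0382 = 0.00131. Haaland: 1/√f = -1.8 log₁₀[(0.00131/3.7)^1.11 + 6.9/9.03e+04] = -1.8 log₁₀[0.000148 + 7.64e-05] = 6.57, so f = 0.02317.
Darcy-Weisbach: ΔP = f(L/D)(ρV²/2) = 0.02317·(288/0.0382)·(619·0.6568²/2) = 0.02317·7539·133.5 = 2.332e+04 Pa.
ΔP = 2.332e+04 Pa = 23.3 kPa.

ΔP ≈ 23.3 kPa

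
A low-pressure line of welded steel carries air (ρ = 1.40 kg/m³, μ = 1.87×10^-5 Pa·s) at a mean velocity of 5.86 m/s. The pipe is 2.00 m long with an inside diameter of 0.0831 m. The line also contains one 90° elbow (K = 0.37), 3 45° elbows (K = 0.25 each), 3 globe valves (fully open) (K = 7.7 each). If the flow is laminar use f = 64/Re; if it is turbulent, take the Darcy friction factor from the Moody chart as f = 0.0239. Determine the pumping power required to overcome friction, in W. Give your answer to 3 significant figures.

Reynolds number Re = ρVD/μ = 1.4 · 5.86 · 0.0831 / 1.87e-05 = 3.646e+04.
Re > 4000 → turbulent; use the Moody-chart value f = 0.0239.
Total minor-loss coefficient ΣK = 1·0.37 + 3·0.25 + 3·7.7 = 24.2.
ΔP = [f·L/D + ΣK]·(ρV²/2) = [0.0239·2/0.0831 + 24.2]·(1.4·5.86²/2) = [0.5752 + 24.2]·24.04 = 596 Pa.
Q = V·A = 5.86·0.005424 = 0.03178 m³/s.
Pumping power P = QΔP = 0.03178·596 = 18.94 W = 18.9 W.

P ≈ 18.9 W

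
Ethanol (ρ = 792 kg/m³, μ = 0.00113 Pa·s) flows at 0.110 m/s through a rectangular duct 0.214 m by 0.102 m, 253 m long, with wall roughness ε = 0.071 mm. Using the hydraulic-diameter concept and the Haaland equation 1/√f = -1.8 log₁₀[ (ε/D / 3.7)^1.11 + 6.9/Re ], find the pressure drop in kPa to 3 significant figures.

Hydraulic diameter D_h = 4A/P = 4·(0.214·0.102)/(2·(0.214+0.102)) = 0.08731/0.632 = 0.1382 m.
Re = ρVD_h/μ = 792·0.11·0.1382/0.00113 = 1.065e+04.
ε/D_h = 7.1e-05/0.1382 = 0.000514; Haaland gives 1/√f = -1.8 log₁₀[5.23e-05+0.000648] = 5.679, so f = 0.03101.
ΔP = f(L/D_h)(ρV²/2) = 0.03101·253/0.1382·4.792 = 272.1 Pa.
ΔP = 0.272 kPa.

ΔP ≈ 0.272 kPa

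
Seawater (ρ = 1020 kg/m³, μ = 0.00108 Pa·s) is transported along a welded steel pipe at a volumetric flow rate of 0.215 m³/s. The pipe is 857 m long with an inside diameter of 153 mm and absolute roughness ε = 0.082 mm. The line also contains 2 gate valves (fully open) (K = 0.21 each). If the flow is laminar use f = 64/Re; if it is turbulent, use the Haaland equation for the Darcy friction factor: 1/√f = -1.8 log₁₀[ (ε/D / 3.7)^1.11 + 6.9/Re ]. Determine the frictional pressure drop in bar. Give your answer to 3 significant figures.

Cross-sectional area A = πD²/4 = π(0.153)²/4 = 0.01839 m²; mean velocity V = Q/A = 0.215/0.01839 = 11.69 m/s.
Reynolds number Re = ρVD/μ = 1020 · 11.69 · 0.153 / 0.00108 = 1.69e+06.
Re > 4000 → turbulent. Relative roughness ε/D = 8.2e-05/0.153 = 0.000536. Haaland: 1/√f = -1.8 log₁₀[(0.000536/3.7)^1.11 + 6.9/1.69e+06] = -1.8 log₁₀[5.48e-05 + 4.08e-06] = 7.614, so f = 0.01725.
Total minor-loss coefficient ΣK = 2·0.21 = 0.42.
ΔP = [f·L/D + ΣK]·(ρV²/2) = [0.01725·857/0.153 + 0.42]·(1020·11.69²/2) = [96.61 + 0.42]·6.974e+04 = 6.767e+06 Pa.
ΔP = 6.767e+06 Pa = 67.7 bar.

ΔP ≈ 67.7 bar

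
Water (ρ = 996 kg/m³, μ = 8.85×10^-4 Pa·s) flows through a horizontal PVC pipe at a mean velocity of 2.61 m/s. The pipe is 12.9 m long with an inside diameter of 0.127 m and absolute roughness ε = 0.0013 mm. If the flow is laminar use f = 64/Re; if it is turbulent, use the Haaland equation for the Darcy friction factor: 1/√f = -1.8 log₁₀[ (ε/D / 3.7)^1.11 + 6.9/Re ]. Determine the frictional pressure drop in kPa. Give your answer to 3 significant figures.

Reynolds number Re = ρVD/μ = 996 · 2.61 · 0.127 / 0.000885 = 3.73e+05.
Re > 4000 → turbulent. Relative roughness ε/D = 1.3e-06/0.127 = 1.02e-05. Haaland: 1/√f = -1.8 log₁₀[(1.02e-05/3.7)^1.11 + 6.9/3.73e+05] = -1.8 log₁₀[6.77e-07 + 1.85e-05] = 8.491, so f = 0.01387.
Darcy-Weisbach: ΔP = f(L/D)(ρV²/2) = 0.01387·(12.9/0.127)·(996·2.61²/2) = 0.01387·101.6·3392 = 4779 Pa.
ΔP = 4779 Pa = 4.78 kPa.

ΔP ≈ 4.78 kPa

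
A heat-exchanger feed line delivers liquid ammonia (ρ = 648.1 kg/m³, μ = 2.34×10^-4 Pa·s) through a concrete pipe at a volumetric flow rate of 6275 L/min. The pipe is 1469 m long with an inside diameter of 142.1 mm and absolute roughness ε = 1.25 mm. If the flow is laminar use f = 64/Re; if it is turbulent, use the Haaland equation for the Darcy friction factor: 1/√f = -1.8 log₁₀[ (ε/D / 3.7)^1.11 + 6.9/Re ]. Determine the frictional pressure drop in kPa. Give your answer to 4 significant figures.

ΔP ≈ 5304 kPa

Q = 6275 L/min = 6275/60000 = 0.1046 m³/s.
Cross-sectional area A = πD²/4 = π(0.1421)²/4 = 0.01586 m²; mean velocity V = Q/A = 0.1046/0.01586 = 6.595 m/s.
Reynolds number Re = ρVD/μ = 648.1 · 6.595 · 0.1421 / 0.000234 = 2.595e+06.
Re > 4000 → turbulent. Relative roughness ε/D = 0.00125/0.1421 = 0.0088. Haaland: 1/√f = -1.8 log₁₀[(0.0088/3.7)^1.11 + 6.9/2.595e+06] = -1.8 log₁₀[0.00122 + 2.66e-06] = 5.241, so f = 0.03641.
Darcy-Weisbach: ΔP = f(L/D)(ρV²/2) = 0.03641·(1469/0.1421)·(648.1·6.595²/2) = 0.03641·1.034e+04·1.409e+04 = 5.304e+06 Pa.
ΔP = 5.304e+06 Pa = 5304 kPa.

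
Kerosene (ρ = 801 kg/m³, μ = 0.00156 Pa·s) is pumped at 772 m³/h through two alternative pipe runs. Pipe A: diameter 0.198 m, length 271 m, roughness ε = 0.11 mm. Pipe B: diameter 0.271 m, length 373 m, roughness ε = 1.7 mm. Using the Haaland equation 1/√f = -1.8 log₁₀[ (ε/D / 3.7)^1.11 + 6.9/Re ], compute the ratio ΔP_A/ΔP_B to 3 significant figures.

ΔP_A/ΔP_B ≈ 1.88

Pipe A: V = Q/A = 0.2144/0.03079 = 6.965 m/s; Re = 7.081e+05; ε/D = 0.000556; Haaland → f = 0.0177; ΔP_A = f(L/D)(ρV²/2) = 4.707e+05 Pa.
Pipe B: V = Q/A = 0.2144/0.05768 = 3.718 m/s; Re = 5.173e+05; ε/D = 0.00627; Haaland → f = 0.03278; ΔP_B = f(L/D)(ρV²/2) = 2.497e+05 Pa.
ΔP_A/ΔP_B = 4.707e+05/2.497e+05 = 1.88.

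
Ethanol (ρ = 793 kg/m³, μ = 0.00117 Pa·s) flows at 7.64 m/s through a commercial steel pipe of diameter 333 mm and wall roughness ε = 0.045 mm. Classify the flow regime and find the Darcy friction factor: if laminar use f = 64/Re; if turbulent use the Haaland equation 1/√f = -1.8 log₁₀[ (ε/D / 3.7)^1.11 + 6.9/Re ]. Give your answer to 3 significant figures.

Re = ρVD/μ = 793·7.64·0.333/0.00117 = 1.724e+06.
Re > 4000 → turbulent. ε/D = 4.5e-05/0.333 = 0.000135; Haaland: 1/√f = -1.8 log₁₀[1.19e-05 + 4e-06] = 8.639, so f = 0.0134.

f ≈ 0.0134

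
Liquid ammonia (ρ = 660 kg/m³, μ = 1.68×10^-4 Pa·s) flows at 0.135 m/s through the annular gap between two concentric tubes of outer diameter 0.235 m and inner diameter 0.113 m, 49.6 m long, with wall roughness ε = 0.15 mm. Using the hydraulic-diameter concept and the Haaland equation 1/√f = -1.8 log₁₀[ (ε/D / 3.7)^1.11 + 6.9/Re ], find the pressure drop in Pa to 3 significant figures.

ΔP ≈ 57.8 Pa

Hydraulic diameter D_h = 4A/P = D_o - D_i = 0.235 - 0.113 = 0.122 m.
Re = ρVD_h/μ = 660·0.135·0.122/0.000168 = 6.47e+04.
ε/D_h = 0.00015/0.122 = 0.00123; Haaland gives 1/√f = -1.8 log₁₀[0.000138+0.000107] = 6.502, so f = 0.02366.
ΔP = f(L/D_h)(ρV²/2) = 0.02366·49.6/0.122·6.014 = 57.84 Pa.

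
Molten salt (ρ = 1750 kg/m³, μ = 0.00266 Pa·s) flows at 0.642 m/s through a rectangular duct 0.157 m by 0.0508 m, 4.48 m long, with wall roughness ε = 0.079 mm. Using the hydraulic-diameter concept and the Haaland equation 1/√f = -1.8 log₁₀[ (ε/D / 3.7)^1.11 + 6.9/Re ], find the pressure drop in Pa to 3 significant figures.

Hydraulic diameter D_h = 4A/P = 4·(0.157·0.0508)/(2·(0.157+0.0508)) = 0.0319/0.4156 = 0.07676 m.
Re = ρVD_h/μ = 1750·0.642·0.07676/0.00266 = 3.242e+04.
ε/D_h = 7.9e-05/0.07676 = 0.00103; Haaland gives 1/√f = -1.8 log₁₀[0.000113+0.000213] = 6.277, so f = 0.02538.
ΔP = f(L/D_h)(ρV²/2) = 0.02538·4.48/0.07676·360.6 = 534.3 Pa.

ΔP ≈ 534 Pa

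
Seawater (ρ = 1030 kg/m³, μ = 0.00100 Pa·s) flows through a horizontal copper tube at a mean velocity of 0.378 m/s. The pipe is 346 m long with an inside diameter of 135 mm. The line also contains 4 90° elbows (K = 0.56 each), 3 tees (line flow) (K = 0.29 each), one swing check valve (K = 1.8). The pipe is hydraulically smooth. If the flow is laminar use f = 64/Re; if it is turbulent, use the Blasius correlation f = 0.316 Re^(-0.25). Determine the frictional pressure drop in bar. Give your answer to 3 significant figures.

ΔP ≈ 0.0430 bar

Reynolds number Re = ρVD/μ = 1030 · 0.378 · 0.135 / 0.001 = 5.256e+04.
Re > 4000 → turbulent. Smooth-pipe (Blasius): f = 0.316 Re^(-0.25) = 0.316/(5.256e+04)^0.25 = 0.02087.
Total minor-loss coefficient ΣK = 4·0.56 + 3·0.29 + 1·1.8 = 4.91.
ΔP = [f·L/D + ΣK]·(ρV²/2) = [0.02087·346/0.135 + 4.91]·(1030·0.378²/2) = [53.49 + 4.91]·73.59 = 4297 Pa.
ΔP = 4297 Pa = 0.0430 bar.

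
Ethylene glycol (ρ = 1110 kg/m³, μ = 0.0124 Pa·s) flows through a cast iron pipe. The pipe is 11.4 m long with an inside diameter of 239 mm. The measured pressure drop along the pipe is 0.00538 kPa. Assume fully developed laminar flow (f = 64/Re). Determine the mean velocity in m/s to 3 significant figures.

V ≈ 0.0679 m/s

For laminar flow, f = 64/Re with Re = ρVD/μ, so Darcy-Weisbach reduces to ΔP = 32μLV/D². Solving for V: V = ΔP·D²/(32μL) = 5.38·(0.239)²/(32·0.0124·11.4) = 0.06794 m/s.
Check: Re = ρVD/μ = 1110·0.06794·0.239/0.0124 = 1453 < 2300, so the laminar assumption holds.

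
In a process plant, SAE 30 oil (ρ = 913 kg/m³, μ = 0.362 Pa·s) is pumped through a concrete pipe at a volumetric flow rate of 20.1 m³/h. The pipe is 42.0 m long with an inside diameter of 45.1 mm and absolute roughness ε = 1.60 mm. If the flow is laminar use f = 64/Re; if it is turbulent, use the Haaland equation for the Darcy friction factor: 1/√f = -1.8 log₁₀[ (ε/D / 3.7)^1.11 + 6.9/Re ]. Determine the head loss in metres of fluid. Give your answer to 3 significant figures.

h_f ≈ 93.3 m

Q = 20.1 m³/h = 20.1/3600 = 0.005583 m³/s.
Cross-sectional area A = πD²/4 = π(0.0451)²/4 = 0.001598 m²; mean velocity V = Q/A = 0.005583/0.001598 = 3.495 m/s.
Reynolds number Re = ρVD/μ = 913 · 3.495 · 0.0451 / 0.362 = 397.5.
Re < 2300 → laminar flow, so f = 64/Re = 64/397.5 = 0.161 (the turbulent correlation is not needed).
Darcy-Weisbach: ΔP = f(L/D)(ρV²/2) = 0.161·(42/0.0451)·(913·3.495²/2) = 0.161·931.3·5576 = 8.36e+05 Pa.
Head loss h_f = ΔP/(ρg) = 8.36e+05/(913·9.81) = 93.3 m.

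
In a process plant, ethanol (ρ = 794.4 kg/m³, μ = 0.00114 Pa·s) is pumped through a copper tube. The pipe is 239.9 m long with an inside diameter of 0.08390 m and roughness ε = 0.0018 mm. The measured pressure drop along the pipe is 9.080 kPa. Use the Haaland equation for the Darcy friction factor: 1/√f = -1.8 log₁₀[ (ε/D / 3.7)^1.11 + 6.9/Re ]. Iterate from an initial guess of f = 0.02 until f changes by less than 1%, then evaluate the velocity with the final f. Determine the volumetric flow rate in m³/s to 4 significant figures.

Q ≈ 0.003292 m³/s

Rearranging Darcy-Weisbach: V = √(2·ΔP·D/(f·L·ρ)). With ε/D = 1.8e-06/0.0839 = 2.15e-05, iterate starting from f = 0.02:
  f = 0.02 → V = √(2·9080·0.0839/(0.02·239.9·794.4)) = 0.6323 m/s; Re = ρVD/μ = 3.696e+04; f → 0.02224
  f = 0.02224 → V = 0.5996 m/s; Re = 3.505e+04; f → 0.02251
  f = 0.02251 → V = 0.5959 m/s; Re = 3.484e+04; f → 0.02255
Converged (Δf/f < 1%). With the final f = 0.02255: V = √(2·9080·0.0839/(0.02255·239.9·794.4)) = 0.5955 m/s.
Q = V·A = 0.5955·(π/4·0.0839²) = 0.003292 m³/s = 0.003292 m³/s.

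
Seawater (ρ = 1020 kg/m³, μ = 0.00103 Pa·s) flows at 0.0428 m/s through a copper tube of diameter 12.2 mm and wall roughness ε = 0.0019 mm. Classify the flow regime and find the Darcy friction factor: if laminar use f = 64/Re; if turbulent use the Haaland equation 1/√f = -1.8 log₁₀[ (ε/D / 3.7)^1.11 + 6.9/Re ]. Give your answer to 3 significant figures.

f ≈ 0.124

Re = ρVD/μ = 1020·0.0428·0.0122/0.00103 = 517.1.
Re < 2300 → laminar, so f = 64/Re = 0.1238 (roughness is irrelevant in laminar flow).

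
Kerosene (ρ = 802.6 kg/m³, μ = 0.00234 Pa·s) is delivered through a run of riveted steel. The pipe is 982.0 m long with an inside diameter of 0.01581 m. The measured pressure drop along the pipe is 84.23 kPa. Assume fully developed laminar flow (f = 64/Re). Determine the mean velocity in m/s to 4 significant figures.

V ≈ 0.2863 m/s

For laminar flow, f = 64/Re with Re = ρVD/μ, so Darcy-Weisbach reduces to ΔP = 32μLV/D². Solving for V: V = ΔP·D²/(32μL) = 8.423e+04·(0.01581)²/(32·0.00234·982) = 0.2863 m/s.
Check: Re = ρVD/μ = 802.6·0.2863·0.01581/0.00234 = 1553 < 2300, so the laminar assumption holds.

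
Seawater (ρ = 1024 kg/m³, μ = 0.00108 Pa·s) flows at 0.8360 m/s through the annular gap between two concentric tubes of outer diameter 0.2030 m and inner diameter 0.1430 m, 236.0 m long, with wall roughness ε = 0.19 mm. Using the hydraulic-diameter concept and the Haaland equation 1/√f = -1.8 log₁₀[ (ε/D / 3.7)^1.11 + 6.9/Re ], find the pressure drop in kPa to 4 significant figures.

Hydraulic diameter D_h = 4A/P = D_o - D_i = 0.203 - 0.143 = 0.06 m.
Re = ρVD_h/μ = 1024·0.836·0.06/0.00108 = 4.756e+04.
ε/D_h = 0.00019/0.06 = 0.00317; Haaland gives 1/√f = -1.8 log₁₀[0.000394+0.000145] = 5.884, so f = 0.02889.
ΔP = f(L/D_h)(ρV²/2) = 0.02889·236/0.06·357.8 = 4.066e+04 Pa.
ΔP = 40.66 kPa.

ΔP ≈ 40.66 kPa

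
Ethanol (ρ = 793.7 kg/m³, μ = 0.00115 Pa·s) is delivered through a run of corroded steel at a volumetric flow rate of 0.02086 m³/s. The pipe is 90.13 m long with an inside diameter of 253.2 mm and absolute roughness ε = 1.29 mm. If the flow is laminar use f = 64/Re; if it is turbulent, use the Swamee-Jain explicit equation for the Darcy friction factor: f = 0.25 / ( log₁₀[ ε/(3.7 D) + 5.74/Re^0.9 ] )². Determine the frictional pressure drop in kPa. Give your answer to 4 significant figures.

Cross-sectional area A = πD²/4 = π(0.2532)²/4 = 0.05035 m²; mean velocity V = Q/A = 0.02086/0.05035 = 0.4143 m/s.
Reynolds number Re = ρVD/μ = 793.7 · 0.4143 · 0.2532 / 0.00115 = 7.24e+04.
Re > 4000 → turbulent. Relative roughness ε/D = 0.00129/0.2532 = 0.00509. Swamee-Jain: f = 0.25/(log₁₀[0.00509/3.7 + 5.74/7.24e+04^0.9])² = 0.25/(log₁₀[0.00138 + 0.000243])² = 0.25/(-2.791)² = 0.0321.
Darcy-Weisbach: ΔP = f(L/D)(ρV²/2) = 0.0321·(90.13/0.2532)·(793.7·0.4143²/2) = 0.0321·356·68.11 = 778.4 Pa.
ΔP = 778.4 Pa = 0.7784 kPa.

ΔP ≈ 0.7784 kPa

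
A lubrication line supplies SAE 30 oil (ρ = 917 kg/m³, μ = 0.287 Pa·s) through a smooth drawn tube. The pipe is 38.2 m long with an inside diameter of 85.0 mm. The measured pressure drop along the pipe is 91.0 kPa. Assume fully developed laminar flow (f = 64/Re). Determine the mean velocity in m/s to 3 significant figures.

V ≈ 1.87 m/s

For laminar flow, f = 64/Re with Re = ρVD/μ, so Darcy-Weisbach reduces to ΔP = 32μLV/D². Solving for V: V = ΔP·D²/(32μL) = 9.1e+04·(0.085)²/(32·0.287·38.2) = 1.874 m/s.
Check: Re = ρVD/μ = 917·1.874·0.085/0.287 = 509 < 2300, so the laminar assumption holds.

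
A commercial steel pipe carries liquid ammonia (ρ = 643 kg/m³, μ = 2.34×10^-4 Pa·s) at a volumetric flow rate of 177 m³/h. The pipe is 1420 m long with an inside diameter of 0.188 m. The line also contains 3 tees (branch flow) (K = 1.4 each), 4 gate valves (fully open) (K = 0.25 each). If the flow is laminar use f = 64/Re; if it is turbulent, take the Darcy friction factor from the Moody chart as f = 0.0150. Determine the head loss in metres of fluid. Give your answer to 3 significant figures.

Q = 177 m³/h = 177/3600 = 0.04917 m³/s.
Cross-sectional area A = πD²/4 = π(0.188)²/4 = 0.02776 m²; mean velocity V = Q/A = 0.04917/0.02776 = 1.771 m/s.
Reynolds number Re = ρVD/μ = 643 · 1.771 · 0.188 / 0.000234 = 9.15e+05.
Re > 4000 → turbulent; use the Moody-chart value f = 0.0150.
Total minor-loss coefficient ΣK = 3·1.4 + 4·0.25 = 5.2.
ΔP = [f·L/D + ΣK]·(ρV²/2) = [0.015·1420/0.188 + 5.2]·(643·1.771²/2) = [113.3 + 5.2]·1009 = 1.195e+05 Pa.
Head loss h_f = ΔP/(ρg) = 1.195e+05/(643·9.81) = 18.9 m.

h_f ≈ 18.9 m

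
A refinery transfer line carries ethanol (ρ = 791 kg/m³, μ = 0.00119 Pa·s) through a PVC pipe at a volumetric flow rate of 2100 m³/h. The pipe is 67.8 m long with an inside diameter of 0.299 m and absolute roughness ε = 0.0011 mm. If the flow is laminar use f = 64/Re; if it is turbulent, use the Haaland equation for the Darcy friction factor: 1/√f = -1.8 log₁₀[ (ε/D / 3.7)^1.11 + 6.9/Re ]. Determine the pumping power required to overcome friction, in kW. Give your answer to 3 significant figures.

P ≈ 38.8 kW

Q = 2100 m³/h = 2100/3600 = 0.5833 m³/s.
Cross-sectional area A = πD²/4 = π(0.299)²/4 = 0.07022 m²; mean velocity V = Q/A = 0.5833/0.07022 = 8.308 m/s.
Reynolds number Re = ρVD/μ = 791 · 8.308 · 0.299 / 0.00119 = 1.651e+06.
Re > 4000 → turbulent. Relative roughness ε/D = 1.1e-06/0.299 = 3.68e-06. Haaland: 1/√f = -1.8 log₁₀[(3.68e-06/3.7)^1.11 + 6.9/1.651e+06] = -1.8 log₁₀[2.17e-07 + 4.18e-06] = 9.642, so f = 0.01076.
Darcy-Weisbach: ΔP = f(L/D)(ρV²/2) = 0.01076·(67.8/0.299)·(791·8.308²/2) = 0.01076·226.8·2.73e+04 = 6.657e+04 Pa.
Pumping power P = QΔP = 0.5833·6.657e+04 = 38830 W = 38.8 kW.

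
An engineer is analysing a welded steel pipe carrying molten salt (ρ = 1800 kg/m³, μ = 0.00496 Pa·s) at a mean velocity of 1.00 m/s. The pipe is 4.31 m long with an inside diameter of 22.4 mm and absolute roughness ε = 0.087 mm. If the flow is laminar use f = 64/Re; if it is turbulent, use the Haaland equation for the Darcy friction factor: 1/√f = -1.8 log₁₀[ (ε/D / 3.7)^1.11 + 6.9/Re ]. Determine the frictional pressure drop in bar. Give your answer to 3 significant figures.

ΔP ≈ 0.0648 bar

Reynolds number Re = ρVD/μ = 1800 · 1 · 0.0224 / 0.00496 = 8129.
Re > 4000 → turbulent. Relative roughness ε/D = 8.7e-05/0.0224 = 0.00388. Haaland: 1/√f = -1.8 log₁₀[(0.00388/3.7)^1.11 + 6.9/8129] = -1.8 log₁₀[0.000494 + 0.000849] = 5.17, so f = 0.03742.
Darcy-Weisbach: ΔP = f(L/D)(ρV²/2) = 0.03742·(4.31/0.0224)·(1800·1²/2) = 0.03742·192.4·900 = 6479 Pa.
ΔP = 6479 Pa = 0.0648 bar.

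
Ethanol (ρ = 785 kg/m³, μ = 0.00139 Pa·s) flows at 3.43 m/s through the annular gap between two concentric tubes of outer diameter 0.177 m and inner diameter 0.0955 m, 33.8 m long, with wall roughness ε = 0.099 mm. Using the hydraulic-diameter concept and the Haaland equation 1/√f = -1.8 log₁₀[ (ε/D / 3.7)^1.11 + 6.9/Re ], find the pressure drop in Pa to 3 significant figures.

Hydraulic diameter D_h = 4A/P = D_o - D_i = 0.177 - 0.0955 = 0.0815 m.
Re = ρVD_h/μ = 785·3.43·0.0815/0.00139 = 1.579e+05.
ε/D_h = 9.9e-05/0.0815 = 0.00121; Haaland gives 1/√f = -1.8 log₁₀[0.000136+4.37e-05] = 6.742, so f = 0.022.
ΔP = f(L/D_h)(ρV²/2) = 0.022·33.8/0.0815·4618 = 4.213e+04 Pa.

ΔP ≈ 42100 Pa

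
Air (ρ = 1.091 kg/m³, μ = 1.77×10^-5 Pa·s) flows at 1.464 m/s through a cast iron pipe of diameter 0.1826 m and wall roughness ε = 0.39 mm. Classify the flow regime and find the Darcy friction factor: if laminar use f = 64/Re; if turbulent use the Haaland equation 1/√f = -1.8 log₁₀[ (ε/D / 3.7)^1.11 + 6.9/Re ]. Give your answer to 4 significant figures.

f ≈ 0.03067

Re = ρVD/μ = 1.091·1.464·0.1826/1.77e-05 = 1.648e+04.
Re > 4000 → turbulent. ε/D = 0.00039/0.1826 = 0.00214; Haaland: 1/√f = -1.8 log₁₀[0.000254 + 0.000419] = 5.71, so f = 0.03067.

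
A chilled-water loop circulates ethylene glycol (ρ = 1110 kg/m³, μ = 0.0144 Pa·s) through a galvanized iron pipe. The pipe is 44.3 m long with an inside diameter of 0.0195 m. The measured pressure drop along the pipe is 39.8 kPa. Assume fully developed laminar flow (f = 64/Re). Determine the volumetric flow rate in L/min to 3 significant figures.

For laminar flow, f = 64/Re with Re = ρVD/μ, so Darcy-Weisbach reduces to ΔP = 32μLV/D². Solving for V: V = ΔP·D²/(32μL) = 3.98e+04·(0.0195)²/(32·0.0144·44.3) = 0.7414 m/s.
Check: Re = ρVD/μ = 1110·0.7414·0.0195/0.0144 = 1114 < 2300, so the laminar assumption holds.
Q = V·A = 0.7414·(π/4·0.0195²) = 0.0002214 m³/s = 13.3 L/min.

Q ≈ 13.3 L/min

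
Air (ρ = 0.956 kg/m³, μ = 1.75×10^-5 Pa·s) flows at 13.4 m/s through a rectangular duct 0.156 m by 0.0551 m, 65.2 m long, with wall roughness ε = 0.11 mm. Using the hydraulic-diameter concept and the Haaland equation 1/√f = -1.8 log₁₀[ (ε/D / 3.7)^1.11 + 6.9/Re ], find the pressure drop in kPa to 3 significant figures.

Hydraulic diameter D_h = 4A/P = 4·(0.156·0.0551)/(2·(0.156+0.0551)) = 0.03438/0.4222 = 0.08144 m.
Re = ρVD_h/μ = 0.956·13.4·0.08144/1.75e-05 = 5.961e+04.
ε/D_h = 0.00011/0.08144 = 0.00135; Haaland gives 1/√f = -1.8 log₁₀[0.000153+0.000116] = 6.428, so f = 0.0242.
ΔP = f(L/D_h)(ρV²/2) = 0.0242·65.2/0.08144·85.83 = 1663 Pa.
ΔP = 1.66 kPa.

ΔP ≈ 1.66 kPa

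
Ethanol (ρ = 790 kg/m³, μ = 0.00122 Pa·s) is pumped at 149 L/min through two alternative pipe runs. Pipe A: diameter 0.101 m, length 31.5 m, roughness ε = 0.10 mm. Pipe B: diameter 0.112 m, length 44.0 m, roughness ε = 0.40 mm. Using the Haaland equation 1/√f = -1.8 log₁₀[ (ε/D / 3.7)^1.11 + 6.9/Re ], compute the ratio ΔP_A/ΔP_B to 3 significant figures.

Pipe A: V = Q/A = 0.002483/0.008012 = 0.31 m/s; Re = 2.027e+04; ε/D = 0.00099; Haaland → f = 0.02753; ΔP_A = f(L/D)(ρV²/2) = 325.9 Pa.
Pipe B: V = Q/A = 0.002483/0.009852 = 0.2521 m/s; Re = 1.828e+04; ε/D = 0.00357; Haaland → f = 0.03248; ΔP_B = f(L/D)(ρV²/2) = 320.3 Pa.
ΔP_A/ΔP_B = 325.9/320.3 = 1.02.

ΔP_A/ΔP_B ≈ 1.02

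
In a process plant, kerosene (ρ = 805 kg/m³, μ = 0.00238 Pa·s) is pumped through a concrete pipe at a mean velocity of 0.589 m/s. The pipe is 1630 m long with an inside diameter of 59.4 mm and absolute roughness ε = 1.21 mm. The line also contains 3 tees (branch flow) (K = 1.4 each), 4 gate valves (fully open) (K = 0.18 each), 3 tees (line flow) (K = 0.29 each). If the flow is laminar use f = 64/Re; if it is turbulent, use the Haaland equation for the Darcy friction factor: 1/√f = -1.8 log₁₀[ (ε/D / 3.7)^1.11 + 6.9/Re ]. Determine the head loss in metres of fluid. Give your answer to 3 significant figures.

Reynolds number Re = ρVD/μ = 805 · 0.589 · 0.0594 / 0.00238 = 1.183e+04.
Re > 4000 → turbulent. Relative roughness ε/D = 0.00121/0.0594 = 0.0204. Haaland: 1/√f = -1.8 log₁₀[(0.0204/3.7)^1.11 + 6.9/1.183e+04] = -1.8 log₁₀[0.00311 + 0.000583] = 4.379, so f = 0.05214.
Total minor-loss coefficient ΣK = 3·1.4 + 4·0.18 + 3·0.29 = 5.79.
ΔP = [f·L/D + ΣK]·(ρV²/2) = [0.05214·1630/0.0594 + 5.79]·(805·0.589²/2) = [1431 + 5.79]·139.6 = 2.006e+05 Pa.
Head loss h_f = ΔP/(ρg) = 2.006e+05/(805·9.81) = 25.4 m.

h_f ≈ 25.4 m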